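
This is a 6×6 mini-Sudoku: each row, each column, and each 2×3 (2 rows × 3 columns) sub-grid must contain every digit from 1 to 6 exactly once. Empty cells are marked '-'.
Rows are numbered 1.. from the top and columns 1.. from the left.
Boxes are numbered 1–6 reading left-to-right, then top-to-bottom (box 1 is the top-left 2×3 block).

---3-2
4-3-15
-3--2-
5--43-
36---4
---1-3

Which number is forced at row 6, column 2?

4

Cell row 6, column 2 itself could take any of {2, 4, 5} by direct elimination.
Consider where 4 can go in column 2.
row 1, column 2 is out (box 1 already has a 4).
row 2, column 2 is out (row 2 already has a 4).
row 4, column 2 is out (row 4 already has a 4).
So the only cell in column 2 that can hold 4 is row 6, column 2.
Therefore row 6, column 2 = 4.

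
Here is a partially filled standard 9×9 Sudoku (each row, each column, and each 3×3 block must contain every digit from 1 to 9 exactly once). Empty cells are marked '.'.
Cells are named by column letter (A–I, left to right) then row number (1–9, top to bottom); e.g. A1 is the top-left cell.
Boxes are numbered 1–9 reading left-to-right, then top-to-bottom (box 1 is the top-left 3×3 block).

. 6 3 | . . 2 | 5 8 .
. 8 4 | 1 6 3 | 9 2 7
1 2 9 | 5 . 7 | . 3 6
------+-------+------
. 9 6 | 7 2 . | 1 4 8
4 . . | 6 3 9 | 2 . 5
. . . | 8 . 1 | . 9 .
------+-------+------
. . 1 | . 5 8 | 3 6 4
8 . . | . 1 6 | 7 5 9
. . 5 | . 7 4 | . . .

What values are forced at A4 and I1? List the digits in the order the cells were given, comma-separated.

For A4:
  Consider where 3 can go in row 4.
  F4 is out (column F already has a 3).
  So the only cell in row 4 that can hold 3 is A4.
  So A4 = 3.
For I1:
  Row 1 already contains {2, 3, 5, 6, 8}.
  Column I already contains {4, 5, 6, 7, 8, 9}.
  Its 3×3 block (box 3) already contains {2, 3, 5, 6, 7, 8, 9}.
  The only value from 1–9 not eliminated is 1, so I1 = 1.

3,1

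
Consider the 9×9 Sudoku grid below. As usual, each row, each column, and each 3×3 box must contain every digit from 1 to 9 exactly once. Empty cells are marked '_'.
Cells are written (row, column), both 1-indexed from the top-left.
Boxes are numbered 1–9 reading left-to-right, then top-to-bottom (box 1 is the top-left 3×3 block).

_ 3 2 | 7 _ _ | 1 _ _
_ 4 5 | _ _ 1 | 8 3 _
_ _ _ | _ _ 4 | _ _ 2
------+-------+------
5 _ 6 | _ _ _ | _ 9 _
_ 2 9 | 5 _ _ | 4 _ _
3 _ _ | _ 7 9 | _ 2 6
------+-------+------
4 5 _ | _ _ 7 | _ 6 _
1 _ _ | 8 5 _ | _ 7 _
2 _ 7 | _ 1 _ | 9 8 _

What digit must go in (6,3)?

Cell (6,3) itself could take any of {1, 4, 8} by direct elimination.
Consider where 4 can go in column 3.
(3,3) is out (row 3 already has a 4).
(7,3) is out (row 7 already has a 4).
(8,3) is out (box 7 already has a 4).
So the only cell in column 3 that can hold 4 is (6,3).
Therefore (6,3) = 4.

4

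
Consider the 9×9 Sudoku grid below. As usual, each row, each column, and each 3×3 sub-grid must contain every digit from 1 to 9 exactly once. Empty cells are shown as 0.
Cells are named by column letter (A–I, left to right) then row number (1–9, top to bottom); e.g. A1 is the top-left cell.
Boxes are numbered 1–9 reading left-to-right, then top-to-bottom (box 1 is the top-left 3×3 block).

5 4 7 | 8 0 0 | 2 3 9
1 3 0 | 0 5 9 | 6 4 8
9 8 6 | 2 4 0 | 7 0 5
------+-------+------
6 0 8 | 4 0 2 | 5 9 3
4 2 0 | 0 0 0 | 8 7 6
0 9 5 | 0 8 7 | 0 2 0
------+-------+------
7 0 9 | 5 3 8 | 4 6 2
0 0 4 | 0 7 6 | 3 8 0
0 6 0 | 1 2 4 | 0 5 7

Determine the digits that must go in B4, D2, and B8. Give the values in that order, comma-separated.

7,7,5

For B4:
  Consider where 7 can go in box 4.
  C5 is out (row 5 already has a 7).
  A6 is out (row 6 already has a 7).
  So the only cell in box 4 that can hold 7 is B4.
  So B4 = 7.
For D2:
  Row 2 already contains {1, 3, 4, 5, 6, 8, 9}.
  Column D already contains {1, 2, 4, 5, 8}.
  Its 3×3 block (box 2) already contains {2, 4, 5, 8, 9}.
  The only value from 1–9 not eliminated is 7, so D2 = 7.
For B8:
  Consider where 5 can go in column B.
  B4 is out (row 4 already has a 5).
  B7 is out (row 7 already has a 5).
  So the only cell in column B that can hold 5 is B8.
  So B8 = 5.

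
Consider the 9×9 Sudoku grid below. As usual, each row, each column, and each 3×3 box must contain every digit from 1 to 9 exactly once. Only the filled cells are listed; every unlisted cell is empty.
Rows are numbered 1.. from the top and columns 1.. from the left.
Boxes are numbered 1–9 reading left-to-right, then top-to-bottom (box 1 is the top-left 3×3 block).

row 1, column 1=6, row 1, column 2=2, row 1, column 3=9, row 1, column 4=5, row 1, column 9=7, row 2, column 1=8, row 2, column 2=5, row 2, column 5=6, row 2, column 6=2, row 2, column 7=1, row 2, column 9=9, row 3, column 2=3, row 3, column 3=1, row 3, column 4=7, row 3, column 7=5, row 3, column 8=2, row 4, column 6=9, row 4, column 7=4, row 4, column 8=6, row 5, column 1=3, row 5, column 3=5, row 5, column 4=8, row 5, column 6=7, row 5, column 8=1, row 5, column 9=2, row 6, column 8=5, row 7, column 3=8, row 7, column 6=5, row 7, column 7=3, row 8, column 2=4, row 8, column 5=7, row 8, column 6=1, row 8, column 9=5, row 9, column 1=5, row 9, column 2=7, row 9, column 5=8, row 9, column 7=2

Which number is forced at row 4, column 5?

5

Cell row 4, column 5 itself could take any of {1, 2, 3, 5} by direct elimination.
Consider where 5 can go in box 5.
row 4, column 4 is out (column 4 already has a 5).
row 5, column 5 is out (row 5 already has a 5).
row 6, column 4 is out (row 6 already has a 5).
row 6, column 5 is out (row 6 already has a 5).
row 6, column 6 is out (row 6 already has a 5).
So the only cell in box 5 that can hold 5 is row 4, column 5.
Therefore row 4, column 5 = 5.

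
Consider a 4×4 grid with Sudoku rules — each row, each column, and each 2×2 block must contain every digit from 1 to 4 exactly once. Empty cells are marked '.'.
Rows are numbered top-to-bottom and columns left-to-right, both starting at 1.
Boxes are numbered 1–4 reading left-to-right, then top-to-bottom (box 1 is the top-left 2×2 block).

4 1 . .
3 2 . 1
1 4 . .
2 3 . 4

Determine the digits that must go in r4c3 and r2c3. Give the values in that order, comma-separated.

1,4

For r4c3:
  Row 4 already contains {2, 3, 4}.
  Column 3 already contains {}.
  Its 2×2 block (box 4) already contains {4}.
  The only value from 1–4 not eliminated is 1, so r4c3 = 1.
For r2c3:
  Row 2 already contains {1, 2, 3}.
  Column 3 already contains {}.
  Its 2×2 block (box 2) already contains {1}.
  The only value from 1–4 not eliminated is 4, so r2c3 = 4.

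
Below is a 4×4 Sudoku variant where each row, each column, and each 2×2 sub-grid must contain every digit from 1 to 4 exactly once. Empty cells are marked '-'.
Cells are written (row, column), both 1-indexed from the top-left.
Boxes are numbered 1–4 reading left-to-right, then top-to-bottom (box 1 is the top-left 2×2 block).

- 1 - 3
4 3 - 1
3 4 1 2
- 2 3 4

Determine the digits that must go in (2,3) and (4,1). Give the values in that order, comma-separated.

For (2,3):
  Row 2 already contains {1, 3, 4}.
  Column 3 already contains {1, 3}.
  Its 2×2 block (box 2) already contains {1, 3}.
  The only value from 1–4 not eliminated is 2, so (2,3) = 2.
For (4,1):
  Row 4 already contains {2, 3, 4}.
  Column 1 already contains {3, 4}.
  Its 2×2 block (box 3) already contains {2, 3, 4}.
  The only value from 1–4 not eliminated is 1, so (4,1) = 1.

2,1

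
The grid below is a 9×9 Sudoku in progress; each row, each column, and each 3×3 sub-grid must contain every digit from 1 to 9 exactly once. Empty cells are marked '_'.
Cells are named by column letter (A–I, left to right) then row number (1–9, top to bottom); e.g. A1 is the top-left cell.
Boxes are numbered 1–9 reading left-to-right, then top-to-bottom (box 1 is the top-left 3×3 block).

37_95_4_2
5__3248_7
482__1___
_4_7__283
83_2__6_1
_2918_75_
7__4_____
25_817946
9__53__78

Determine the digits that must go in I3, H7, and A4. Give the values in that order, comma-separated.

For I3:
  Consider where 9 can go in column I.
  I6 is out (row 6 already has a 9).
  I7 is out (box 9 already has a 9).
  So the only cell in column I that can hold 9 is I3.
  So I3 = 9.
For H7:
  Consider where 2 can go in column H.
  H1 is out (row 1 already has a 2).
  H2 is out (row 2 already has a 2).
  H3 is out (row 3 already has a 2).
  H5 is out (row 5 already has a 2).
  So the only cell in column H that can hold 2 is H7.
  So H7 = 2.
For A4:
  Consider where 1 can go in column A.
  A6 is out (row 6 already has a 1).
  So the only cell in column A that can hold 1 is A4.
  So A4 = 1.

9,2,1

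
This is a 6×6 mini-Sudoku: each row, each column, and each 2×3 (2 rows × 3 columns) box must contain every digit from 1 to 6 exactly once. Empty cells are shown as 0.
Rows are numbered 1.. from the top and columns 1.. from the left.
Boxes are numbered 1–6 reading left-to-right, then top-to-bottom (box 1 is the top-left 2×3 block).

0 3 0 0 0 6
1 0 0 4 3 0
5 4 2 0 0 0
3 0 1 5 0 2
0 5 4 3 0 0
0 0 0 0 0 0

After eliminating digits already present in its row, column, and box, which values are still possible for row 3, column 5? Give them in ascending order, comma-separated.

1,6

Row 3 already contains {2, 4, 5}.
Column 5 already contains {3}.
Its 2×3 block (box 4) already contains {2, 5}.
Removing those from 1–6 leaves {1, 6} as the candidates for row 3, column 5.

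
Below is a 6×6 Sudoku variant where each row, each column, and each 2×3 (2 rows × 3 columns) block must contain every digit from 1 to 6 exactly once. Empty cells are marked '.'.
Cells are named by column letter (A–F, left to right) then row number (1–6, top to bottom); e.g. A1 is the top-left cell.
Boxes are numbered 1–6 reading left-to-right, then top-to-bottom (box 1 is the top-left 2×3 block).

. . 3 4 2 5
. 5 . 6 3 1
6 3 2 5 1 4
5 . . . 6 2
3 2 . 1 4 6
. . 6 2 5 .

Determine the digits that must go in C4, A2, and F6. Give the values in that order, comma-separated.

For C4:
  Consider where 1 can go in column C.
  C2 is out (row 2 already has a 1).
  C5 is out (row 5 already has a 1).
  So the only cell in column C that can hold 1 is C4.
  So C4 = 1.
For A2:
  Consider where 2 can go in column A.
  A1 is out (row 1 already has a 2).
  A6 is out (row 6 already has a 2).
  So the only cell in column A that can hold 2 is A2.
  So A2 = 2.
For F6:
  Row 6 already contains {2, 5, 6}.
  Column F already contains {1, 2, 4, 5, 6}.
  Its 2×3 block (box 6) already contains {1, 2, 4, 5, 6}.
  The only value from 1–6 not eliminated is 3, so F6 = 3.

1,2,3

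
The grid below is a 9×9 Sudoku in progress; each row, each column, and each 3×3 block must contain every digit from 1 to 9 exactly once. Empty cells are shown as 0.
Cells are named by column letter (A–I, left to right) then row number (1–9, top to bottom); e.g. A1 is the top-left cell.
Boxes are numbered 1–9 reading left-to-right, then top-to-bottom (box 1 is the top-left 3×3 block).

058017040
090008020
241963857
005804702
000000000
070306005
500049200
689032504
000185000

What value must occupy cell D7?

6

Cell D7 itself could take any of {6, 7} by direct elimination.
Consider where 6 can go in column D.
D1 is out (box 2 already has a 6).
D2 is out (box 2 already has a 6).
D5 is out (box 5 already has a 6).
D8 is out (row 8 already has a 6).
So the only cell in column D that can hold 6 is D7.
Therefore D7 = 6.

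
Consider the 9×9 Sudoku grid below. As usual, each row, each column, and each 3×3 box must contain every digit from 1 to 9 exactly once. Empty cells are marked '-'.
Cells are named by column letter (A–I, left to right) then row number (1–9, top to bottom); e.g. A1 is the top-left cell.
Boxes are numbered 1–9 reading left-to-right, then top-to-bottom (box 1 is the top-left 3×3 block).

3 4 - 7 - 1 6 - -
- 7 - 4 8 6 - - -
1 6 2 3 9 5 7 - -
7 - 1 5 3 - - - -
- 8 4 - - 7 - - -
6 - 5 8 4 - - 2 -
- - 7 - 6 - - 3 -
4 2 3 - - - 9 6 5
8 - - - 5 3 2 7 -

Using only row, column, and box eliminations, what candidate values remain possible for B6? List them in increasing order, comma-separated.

Row 6 already contains {2, 4, 5, 6, 8}.
Column B already contains {2, 4, 6, 7, 8}.
Its 3×3 block (box 4) already contains {1, 4, 5, 6, 7, 8}.
Removing those from 1–9 leaves {3, 9} as the candidates for B6.

3,9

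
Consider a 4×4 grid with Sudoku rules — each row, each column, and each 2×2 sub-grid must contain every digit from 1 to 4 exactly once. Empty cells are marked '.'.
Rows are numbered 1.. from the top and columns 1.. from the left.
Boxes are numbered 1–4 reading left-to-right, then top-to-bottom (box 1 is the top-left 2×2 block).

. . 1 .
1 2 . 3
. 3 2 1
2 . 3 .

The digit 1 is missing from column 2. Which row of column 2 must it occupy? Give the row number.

4

Consider where 1 can go in column 2.
row 1, column 2 is out (row 1 already has a 1).
So the only cell in column 2 that can hold 1 is row 4, column 2.
That is row 4.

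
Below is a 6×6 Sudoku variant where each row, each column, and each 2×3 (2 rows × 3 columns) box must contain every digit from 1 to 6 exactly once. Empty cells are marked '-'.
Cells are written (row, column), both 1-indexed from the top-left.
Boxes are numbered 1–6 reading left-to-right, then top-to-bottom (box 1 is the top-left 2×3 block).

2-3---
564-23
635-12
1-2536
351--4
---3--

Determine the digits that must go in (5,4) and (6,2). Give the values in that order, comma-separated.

2,2

For (5,4):
  Consider where 2 can go in row 5.
  (5,5) is out (column 5 already has a 2).
  So the only cell in row 5 that can hold 2 is (5,4).
  So (5,4) = 2.
For (6,2):
  Consider where 2 can go in column 2.
  (1,2) is out (row 1 already has a 2).
  (4,2) is out (row 4 already has a 2).
  So the only cell in column 2 that can hold 2 is (6,2).
  So (6,2) = 2.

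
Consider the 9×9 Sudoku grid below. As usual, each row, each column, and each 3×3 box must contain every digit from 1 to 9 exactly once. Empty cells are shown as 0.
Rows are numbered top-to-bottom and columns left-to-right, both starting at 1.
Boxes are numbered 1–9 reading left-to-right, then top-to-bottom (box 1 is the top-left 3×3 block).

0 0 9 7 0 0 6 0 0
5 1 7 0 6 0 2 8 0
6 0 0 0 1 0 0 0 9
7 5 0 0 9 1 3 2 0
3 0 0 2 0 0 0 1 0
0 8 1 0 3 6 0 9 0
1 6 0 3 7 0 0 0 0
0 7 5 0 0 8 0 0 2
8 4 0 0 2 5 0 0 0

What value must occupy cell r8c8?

3

Cell r8c8 itself could take any of {3, 4, 6} by direct elimination.
Consider where 3 can go in row 8.
r8c1 is out (column 1 already has a 3).
r8c4 is out (column 4 already has a 3).
r8c5 is out (column 5 already has a 3).
r8c7 is out (column 7 already has a 3).
So the only cell in row 8 that can hold 3 is r8c8.
Therefore r8c8 = 3.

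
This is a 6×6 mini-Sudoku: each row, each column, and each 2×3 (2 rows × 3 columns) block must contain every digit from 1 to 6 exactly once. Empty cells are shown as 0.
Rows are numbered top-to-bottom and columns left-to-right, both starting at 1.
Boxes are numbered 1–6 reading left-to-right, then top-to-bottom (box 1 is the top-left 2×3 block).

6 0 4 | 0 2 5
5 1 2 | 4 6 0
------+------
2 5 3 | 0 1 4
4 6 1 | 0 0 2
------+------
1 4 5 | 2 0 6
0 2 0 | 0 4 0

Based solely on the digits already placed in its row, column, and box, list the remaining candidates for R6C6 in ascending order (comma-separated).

Row 6 already contains {2, 4}.
Column 6 already contains {2, 4, 5, 6}.
Its 2×3 block (box 6) already contains {2, 4, 6}.
Removing those from 1–6 leaves {1, 3} as the candidates for R6C6.

1,3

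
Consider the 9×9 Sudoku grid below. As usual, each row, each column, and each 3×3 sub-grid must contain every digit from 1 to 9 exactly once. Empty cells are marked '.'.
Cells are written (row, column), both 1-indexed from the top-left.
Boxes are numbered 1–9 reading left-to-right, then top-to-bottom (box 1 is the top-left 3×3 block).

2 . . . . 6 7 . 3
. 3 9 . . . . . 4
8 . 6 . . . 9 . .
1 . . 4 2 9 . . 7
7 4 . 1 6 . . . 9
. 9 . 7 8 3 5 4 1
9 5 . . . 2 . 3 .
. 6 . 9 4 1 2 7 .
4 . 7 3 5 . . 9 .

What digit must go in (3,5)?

Cell (3,5) itself could take any of {1, 3, 7} by direct elimination.
Consider where 3 can go in column 5.
(1,5) is out (row 1 already has a 3).
(2,5) is out (row 2 already has a 3).
(7,5) is out (row 7 already has a 3).
So the only cell in column 5 that can hold 3 is (3,5).
Therefore (3,5) = 3.

3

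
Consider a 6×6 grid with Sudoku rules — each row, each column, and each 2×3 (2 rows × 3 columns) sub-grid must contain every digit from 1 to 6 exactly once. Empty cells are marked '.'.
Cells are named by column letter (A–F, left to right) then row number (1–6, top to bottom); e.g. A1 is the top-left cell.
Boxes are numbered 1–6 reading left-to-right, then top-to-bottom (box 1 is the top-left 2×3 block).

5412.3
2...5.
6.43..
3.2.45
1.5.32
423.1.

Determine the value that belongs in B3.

5

Cell B3 itself could take any of {1, 5} by direct elimination.
Consider where 5 can go in row 3.
E3 is out (column E already has a 5).
F3 is out (column F already has a 5).
So the only cell in row 3 that can hold 5 is B3.
Therefore B3 = 5.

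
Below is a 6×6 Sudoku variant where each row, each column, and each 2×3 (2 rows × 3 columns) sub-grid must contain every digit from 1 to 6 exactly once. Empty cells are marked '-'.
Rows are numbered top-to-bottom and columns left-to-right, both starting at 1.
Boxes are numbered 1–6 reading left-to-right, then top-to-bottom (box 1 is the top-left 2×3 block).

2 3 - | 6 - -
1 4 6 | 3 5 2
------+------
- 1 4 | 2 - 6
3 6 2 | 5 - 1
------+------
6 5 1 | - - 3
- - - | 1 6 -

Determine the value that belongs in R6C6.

Cell R6C6 itself could take any of {4, 5} by direct elimination.
Consider where 5 can go in box 6.
R5C4 is out (row 5 already has a 5).
R5C5 is out (row 5 already has a 5).
So the only cell in box 6 that can hold 5 is R6C6.
Therefore R6C6 = 5.

5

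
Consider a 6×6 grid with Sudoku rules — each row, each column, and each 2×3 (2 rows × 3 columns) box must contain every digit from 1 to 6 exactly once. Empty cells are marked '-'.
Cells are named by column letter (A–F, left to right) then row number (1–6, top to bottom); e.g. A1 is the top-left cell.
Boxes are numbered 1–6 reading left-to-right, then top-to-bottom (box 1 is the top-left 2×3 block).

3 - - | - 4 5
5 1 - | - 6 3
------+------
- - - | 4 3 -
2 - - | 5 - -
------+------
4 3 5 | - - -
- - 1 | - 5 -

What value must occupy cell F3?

2

Cell F3 itself could take any of {1, 2, 6} by direct elimination.
Consider where 2 can go in box 4.
E4 is out (row 4 already has a 2).
F4 is out (row 4 already has a 2).
So the only cell in box 4 that can hold 2 is F3.
Therefore F3 = 2.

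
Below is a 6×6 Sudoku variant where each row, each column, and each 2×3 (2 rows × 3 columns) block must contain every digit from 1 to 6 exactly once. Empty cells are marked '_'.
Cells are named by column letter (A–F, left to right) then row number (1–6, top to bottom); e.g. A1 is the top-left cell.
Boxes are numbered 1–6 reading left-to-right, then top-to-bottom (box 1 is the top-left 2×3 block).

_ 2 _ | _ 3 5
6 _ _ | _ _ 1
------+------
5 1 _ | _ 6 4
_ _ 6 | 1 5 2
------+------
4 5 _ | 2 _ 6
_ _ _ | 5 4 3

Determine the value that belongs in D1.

6

Cell D1 itself could take any of {4, 6} by direct elimination.
Consider where 6 can go in column D.
D2 is out (row 2 already has a 6).
D3 is out (row 3 already has a 6).
So the only cell in column D that can hold 6 is D1.
Therefore D1 = 6.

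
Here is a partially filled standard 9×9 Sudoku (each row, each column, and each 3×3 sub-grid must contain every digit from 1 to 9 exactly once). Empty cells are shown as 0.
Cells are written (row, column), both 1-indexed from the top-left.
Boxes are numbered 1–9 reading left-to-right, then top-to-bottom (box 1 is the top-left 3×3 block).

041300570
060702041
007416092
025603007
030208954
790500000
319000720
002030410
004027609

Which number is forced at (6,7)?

Cell (6,7) itself could take any of {1, 2, 3, 8} by direct elimination.
Consider where 2 can go in column 7.
(2,7) is out (row 2 already has a 2).
(3,7) is out (row 3 already has a 2).
(4,7) is out (row 4 already has a 2).
So the only cell in column 7 that can hold 2 is (6,7).
Therefore (6,7) = 2.

2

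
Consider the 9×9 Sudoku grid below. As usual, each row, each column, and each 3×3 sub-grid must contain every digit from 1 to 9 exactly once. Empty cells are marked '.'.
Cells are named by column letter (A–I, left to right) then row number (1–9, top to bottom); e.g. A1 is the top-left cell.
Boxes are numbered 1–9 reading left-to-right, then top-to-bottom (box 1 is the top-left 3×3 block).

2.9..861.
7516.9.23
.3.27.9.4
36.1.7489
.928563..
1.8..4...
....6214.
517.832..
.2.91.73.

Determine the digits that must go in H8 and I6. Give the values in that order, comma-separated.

9,2

For H8:
  Consider where 9 can go in box 9.
  I7 is out (column I already has a 9).
  I8 is out (column I already has a 9).
  I9 is out (row 9 already has a 9).
  So the only cell in box 9 that can hold 9 is H8.
  So H8 = 9.
For I6:
  Consider where 2 can go in box 6.
  H5 is out (row 5 already has a 2).
  I5 is out (row 5 already has a 2).
  G6 is out (column G already has a 2).
  H6 is out (column H already has a 2).
  So the only cell in box 6 that can hold 2 is I6.
  So I6 = 2.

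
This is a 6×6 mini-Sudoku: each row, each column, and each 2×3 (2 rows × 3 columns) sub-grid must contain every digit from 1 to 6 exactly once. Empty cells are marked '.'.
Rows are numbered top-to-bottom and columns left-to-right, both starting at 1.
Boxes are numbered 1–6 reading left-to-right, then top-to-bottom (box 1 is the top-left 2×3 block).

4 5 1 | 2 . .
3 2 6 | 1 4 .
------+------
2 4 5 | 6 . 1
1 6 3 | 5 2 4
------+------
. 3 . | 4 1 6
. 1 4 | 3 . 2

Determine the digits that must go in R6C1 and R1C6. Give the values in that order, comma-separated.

For R6C1:
  Consider where 6 can go in row 6.
  R6C5 is out (box 6 already has a 6).
  So the only cell in row 6 that can hold 6 is R6C1.
  So R6C1 = 6.
For R1C6:
  Row 1 already contains {1, 2, 4, 5}.
  Column 6 already contains {1, 2, 4, 6}.
  Its 2×3 block (box 2) already contains {1, 2, 4}.
  The only value from 1–6 not eliminated is 3, so R1C6 = 3.

6,3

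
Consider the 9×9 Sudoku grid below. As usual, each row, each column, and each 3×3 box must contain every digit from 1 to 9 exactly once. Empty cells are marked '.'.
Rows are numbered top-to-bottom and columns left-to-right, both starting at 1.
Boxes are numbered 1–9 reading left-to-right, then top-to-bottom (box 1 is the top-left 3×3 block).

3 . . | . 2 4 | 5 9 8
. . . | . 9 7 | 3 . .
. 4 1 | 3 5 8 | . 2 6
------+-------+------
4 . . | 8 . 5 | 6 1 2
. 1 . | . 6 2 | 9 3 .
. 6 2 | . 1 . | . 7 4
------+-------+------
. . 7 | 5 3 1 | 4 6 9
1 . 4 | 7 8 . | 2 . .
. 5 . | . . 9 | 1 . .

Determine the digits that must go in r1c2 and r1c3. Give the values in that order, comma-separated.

7,6

For r1c2:
  Row 1 already contains {2, 3, 4, 5, 8, 9}.
  Column 2 already contains {1, 4, 5, 6}.
  Its 3×3 block (box 1) already contains {1, 3, 4}.
  The only value from 1–9 not eliminated is 7, so r1c2 = 7.
For r1c3:
  Row 1 already contains {2, 3, 4, 5, 8, 9}.
  Column 3 already contains {1, 2, 4, 7}.
  Its 3×3 block (box 1) already contains {1, 3, 4}.
  The only value from 1–9 not eliminated is 6, so r1c3 = 6.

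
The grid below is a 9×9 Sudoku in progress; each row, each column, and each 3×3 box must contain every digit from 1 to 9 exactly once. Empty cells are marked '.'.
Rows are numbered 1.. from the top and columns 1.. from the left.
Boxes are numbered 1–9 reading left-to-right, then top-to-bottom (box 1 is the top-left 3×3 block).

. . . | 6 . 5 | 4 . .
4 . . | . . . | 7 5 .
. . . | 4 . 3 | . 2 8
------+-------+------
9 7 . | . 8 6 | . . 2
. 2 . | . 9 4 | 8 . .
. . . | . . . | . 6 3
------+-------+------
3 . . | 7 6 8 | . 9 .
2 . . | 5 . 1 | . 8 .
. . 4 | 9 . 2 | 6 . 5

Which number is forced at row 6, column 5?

Cell row 6, column 5 itself could take any of {1, 2, 5, 7} by direct elimination.
Consider where 5 can go in column 5.
row 1, column 5 is out (row 1 already has a 5).
row 2, column 5 is out (row 2 already has a 5).
row 3, column 5 is out (box 2 already has a 5).
row 8, column 5 is out (row 8 already has a 5).
row 9, column 5 is out (row 9 already has a 5).
So the only cell in column 5 that can hold 5 is row 6, column 5.
Therefore row 6, column 5 = 5.

5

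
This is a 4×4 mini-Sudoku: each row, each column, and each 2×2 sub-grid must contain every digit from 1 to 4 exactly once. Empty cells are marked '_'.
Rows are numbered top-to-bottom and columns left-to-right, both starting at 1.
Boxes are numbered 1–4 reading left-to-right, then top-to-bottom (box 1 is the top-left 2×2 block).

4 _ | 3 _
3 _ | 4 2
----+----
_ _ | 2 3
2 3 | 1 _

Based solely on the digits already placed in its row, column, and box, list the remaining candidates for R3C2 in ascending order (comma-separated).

Row 3 already contains {2, 3}.
Column 2 already contains {3}.
Its 2×2 block (box 3) already contains {2, 3}.
Removing those from 1–4 leaves {1, 4} as the candidates for R3C2.

1,4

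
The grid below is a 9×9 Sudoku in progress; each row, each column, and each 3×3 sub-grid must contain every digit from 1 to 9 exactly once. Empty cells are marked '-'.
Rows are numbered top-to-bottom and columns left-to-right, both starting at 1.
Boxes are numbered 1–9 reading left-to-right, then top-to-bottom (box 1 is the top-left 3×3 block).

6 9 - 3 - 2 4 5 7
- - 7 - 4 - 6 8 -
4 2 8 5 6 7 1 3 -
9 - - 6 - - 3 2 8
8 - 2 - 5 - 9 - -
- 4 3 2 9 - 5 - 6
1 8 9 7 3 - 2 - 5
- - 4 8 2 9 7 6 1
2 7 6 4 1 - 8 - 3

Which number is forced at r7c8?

4

Row 7 already contains {1, 2, 3, 5, 7, 8, 9}.
Column 8 already contains {2, 3, 5, 6, 8}.
Its 3×3 block (box 9) already contains {1, 2, 3, 5, 6, 7, 8}.
The only value from 1–9 not eliminated is 4, so r7c8 = 4.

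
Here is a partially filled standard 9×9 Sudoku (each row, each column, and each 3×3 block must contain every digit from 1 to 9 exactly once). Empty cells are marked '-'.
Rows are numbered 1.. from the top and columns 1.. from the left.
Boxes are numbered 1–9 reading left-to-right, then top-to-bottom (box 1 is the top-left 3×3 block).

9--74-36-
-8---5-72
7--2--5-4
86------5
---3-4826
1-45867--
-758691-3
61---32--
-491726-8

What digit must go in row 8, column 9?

7

Cell row 8, column 9 itself could take any of {7, 9} by direct elimination.
Consider where 7 can go in column 9.
row 1, column 9 is out (row 1 already has a 7).
row 6, column 9 is out (row 6 already has a 7).
So the only cell in column 9 that can hold 7 is row 8, column 9.
Therefore row 8, column 9 = 7.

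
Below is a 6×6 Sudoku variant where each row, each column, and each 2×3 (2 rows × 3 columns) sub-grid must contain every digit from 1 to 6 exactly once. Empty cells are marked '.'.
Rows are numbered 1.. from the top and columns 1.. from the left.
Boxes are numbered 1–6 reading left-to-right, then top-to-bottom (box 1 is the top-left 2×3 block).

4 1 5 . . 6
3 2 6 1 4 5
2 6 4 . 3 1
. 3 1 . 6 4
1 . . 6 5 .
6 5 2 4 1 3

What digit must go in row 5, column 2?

4

Row 5 already contains {1, 5, 6}.
Column 2 already contains {1, 2, 3, 5, 6}.
Its 2×3 block (box 5) already contains {1, 2, 5, 6}.
The only value from 1–6 not eliminated is 4, so row 5, column 2 = 4.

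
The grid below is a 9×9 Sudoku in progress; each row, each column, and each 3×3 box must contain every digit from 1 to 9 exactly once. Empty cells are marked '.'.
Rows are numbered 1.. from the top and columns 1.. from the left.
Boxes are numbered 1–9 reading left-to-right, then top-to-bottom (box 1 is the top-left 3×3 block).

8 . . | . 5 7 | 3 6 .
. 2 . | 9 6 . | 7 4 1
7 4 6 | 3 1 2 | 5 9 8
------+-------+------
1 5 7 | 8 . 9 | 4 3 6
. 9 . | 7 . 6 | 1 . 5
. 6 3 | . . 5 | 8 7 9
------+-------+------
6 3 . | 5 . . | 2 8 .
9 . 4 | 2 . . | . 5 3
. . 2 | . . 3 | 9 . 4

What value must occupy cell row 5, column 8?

Row 5 already contains {1, 5, 6, 7, 9}.
Column 8 already contains {3, 4, 5, 6, 7, 8, 9}.
Its 3×3 block (box 6) already contains {1, 3, 4, 5, 6, 7, 8, 9}.
The only value from 1–9 not eliminated is 2, so row 5, column 8 = 2.

2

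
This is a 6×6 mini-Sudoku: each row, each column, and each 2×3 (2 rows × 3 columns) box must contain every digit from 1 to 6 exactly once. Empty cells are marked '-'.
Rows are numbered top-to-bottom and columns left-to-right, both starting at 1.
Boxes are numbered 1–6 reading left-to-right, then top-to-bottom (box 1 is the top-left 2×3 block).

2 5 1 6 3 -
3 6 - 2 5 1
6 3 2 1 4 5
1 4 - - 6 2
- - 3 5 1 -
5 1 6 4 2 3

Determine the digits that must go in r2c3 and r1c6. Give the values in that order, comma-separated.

4,4

For r2c3:
  Row 2 already contains {1, 2, 3, 5, 6}.
  Column 3 already contains {1, 2, 3, 6}.
  Its 2×3 block (box 1) already contains {1, 2, 3, 5, 6}.
  The only value from 1–6 not eliminated is 4, so r2c3 = 4.
For r1c6:
  Row 1 already contains {1, 2, 3, 5, 6}.
  Column 6 already contains {1, 2, 3, 5}.
  Its 2×3 block (box 2) already contains {1, 2, 3, 5, 6}.
  The only value from 1–6 not eliminated is 4, so r1c6 = 4.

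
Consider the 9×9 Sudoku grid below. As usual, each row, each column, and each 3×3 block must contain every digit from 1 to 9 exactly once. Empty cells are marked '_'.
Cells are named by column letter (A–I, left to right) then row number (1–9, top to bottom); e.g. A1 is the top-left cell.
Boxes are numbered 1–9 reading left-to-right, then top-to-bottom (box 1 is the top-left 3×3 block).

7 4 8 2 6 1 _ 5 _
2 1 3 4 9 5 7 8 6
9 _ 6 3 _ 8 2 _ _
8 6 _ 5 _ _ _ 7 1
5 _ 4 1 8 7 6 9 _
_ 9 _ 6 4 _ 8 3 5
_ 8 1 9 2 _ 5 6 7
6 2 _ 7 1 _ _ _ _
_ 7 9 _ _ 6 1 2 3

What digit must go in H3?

Cell H3 itself could take any of {1, 4} by direct elimination.
Consider where 1 can go in box 3.
G1 is out (row 1 already has a 1).
I1 is out (row 1 already has a 1).
I3 is out (column I already has a 1).
So the only cell in box 3 that can hold 1 is H3.
Therefore H3 = 1.

1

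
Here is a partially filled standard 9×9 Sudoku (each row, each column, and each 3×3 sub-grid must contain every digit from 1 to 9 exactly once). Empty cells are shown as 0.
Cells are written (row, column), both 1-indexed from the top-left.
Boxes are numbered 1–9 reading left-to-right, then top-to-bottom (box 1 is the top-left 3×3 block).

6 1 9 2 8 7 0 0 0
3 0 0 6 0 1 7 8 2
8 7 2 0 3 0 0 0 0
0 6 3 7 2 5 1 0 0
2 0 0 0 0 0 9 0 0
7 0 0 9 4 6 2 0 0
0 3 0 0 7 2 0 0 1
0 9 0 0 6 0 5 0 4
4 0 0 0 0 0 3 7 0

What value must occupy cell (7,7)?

Cell (7,7) itself could take any of {6, 8} by direct elimination.
Consider where 8 can go in column 7.
(1,7) is out (row 1 already has a 8).
(3,7) is out (row 3 already has a 8).
So the only cell in column 7 that can hold 8 is (7,7).
Therefore (7,7) = 8.

8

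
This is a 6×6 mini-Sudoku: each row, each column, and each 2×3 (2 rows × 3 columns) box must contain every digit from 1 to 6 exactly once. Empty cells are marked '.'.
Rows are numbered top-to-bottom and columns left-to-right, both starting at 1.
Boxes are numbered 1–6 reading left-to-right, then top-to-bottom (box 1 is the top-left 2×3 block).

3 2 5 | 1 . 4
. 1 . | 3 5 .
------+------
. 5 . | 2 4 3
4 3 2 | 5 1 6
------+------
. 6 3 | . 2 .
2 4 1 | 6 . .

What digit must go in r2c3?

Cell r2c3 itself could take any of {4, 6} by direct elimination.
Consider where 4 can go in column 3.
r3c3 is out (row 3 already has a 4).
So the only cell in column 3 that can hold 4 is r2c3.
Therefore r2c3 = 4.

4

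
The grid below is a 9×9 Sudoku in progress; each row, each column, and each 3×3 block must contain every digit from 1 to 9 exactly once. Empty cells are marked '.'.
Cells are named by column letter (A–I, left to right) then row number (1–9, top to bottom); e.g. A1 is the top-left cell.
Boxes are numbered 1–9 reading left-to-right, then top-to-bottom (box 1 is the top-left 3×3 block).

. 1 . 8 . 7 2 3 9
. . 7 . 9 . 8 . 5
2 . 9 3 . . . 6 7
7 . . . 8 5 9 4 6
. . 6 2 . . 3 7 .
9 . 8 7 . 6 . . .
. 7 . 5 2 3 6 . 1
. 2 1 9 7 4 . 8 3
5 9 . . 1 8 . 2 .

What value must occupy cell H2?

1

Row 2 already contains {5, 7, 8, 9}.
Column H already contains {2, 3, 4, 6, 7, 8}.
Its 3×3 block (box 3) already contains {2, 3, 5, 6, 7, 8, 9}.
The only value from 1–9 not eliminated is 1, so H2 = 1.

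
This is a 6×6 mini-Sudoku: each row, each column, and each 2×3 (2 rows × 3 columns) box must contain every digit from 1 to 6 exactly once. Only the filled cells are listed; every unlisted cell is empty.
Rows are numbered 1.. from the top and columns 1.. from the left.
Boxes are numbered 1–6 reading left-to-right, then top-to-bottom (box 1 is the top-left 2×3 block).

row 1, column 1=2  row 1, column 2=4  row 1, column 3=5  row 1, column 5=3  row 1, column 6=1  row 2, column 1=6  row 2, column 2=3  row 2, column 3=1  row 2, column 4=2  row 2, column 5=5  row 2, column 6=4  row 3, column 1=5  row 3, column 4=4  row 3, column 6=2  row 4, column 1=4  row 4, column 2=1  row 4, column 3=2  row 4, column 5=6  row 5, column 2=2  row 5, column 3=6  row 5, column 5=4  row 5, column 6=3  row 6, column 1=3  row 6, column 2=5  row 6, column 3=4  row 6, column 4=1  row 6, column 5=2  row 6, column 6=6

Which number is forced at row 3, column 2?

Row 3 already contains {2, 4, 5}.
Column 2 already contains {1, 2, 3, 4, 5}.
Its 2×3 block (box 3) already contains {1, 2, 4, 5}.
The only value from 1–6 not eliminated is 6, so row 3, column 2 = 6.

6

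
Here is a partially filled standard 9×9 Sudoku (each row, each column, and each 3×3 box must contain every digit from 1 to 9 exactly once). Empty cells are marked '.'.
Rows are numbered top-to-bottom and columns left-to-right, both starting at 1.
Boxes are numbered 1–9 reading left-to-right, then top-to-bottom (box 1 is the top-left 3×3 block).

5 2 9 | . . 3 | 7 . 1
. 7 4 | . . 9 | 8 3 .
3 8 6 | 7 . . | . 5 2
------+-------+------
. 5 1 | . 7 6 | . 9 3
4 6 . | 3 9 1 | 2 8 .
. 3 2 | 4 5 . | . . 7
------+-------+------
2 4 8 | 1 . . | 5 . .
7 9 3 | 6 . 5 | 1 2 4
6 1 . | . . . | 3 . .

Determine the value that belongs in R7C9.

Cell R7C9 itself could take any of {6, 9} by direct elimination.
Consider where 9 can go in row 7.
R7C5 is out (column 5 already has a 9).
R7C6 is out (column 6 already has a 9).
R7C8 is out (column 8 already has a 9).
So the only cell in row 7 that can hold 9 is R7C9.
Therefore R7C9 = 9.

9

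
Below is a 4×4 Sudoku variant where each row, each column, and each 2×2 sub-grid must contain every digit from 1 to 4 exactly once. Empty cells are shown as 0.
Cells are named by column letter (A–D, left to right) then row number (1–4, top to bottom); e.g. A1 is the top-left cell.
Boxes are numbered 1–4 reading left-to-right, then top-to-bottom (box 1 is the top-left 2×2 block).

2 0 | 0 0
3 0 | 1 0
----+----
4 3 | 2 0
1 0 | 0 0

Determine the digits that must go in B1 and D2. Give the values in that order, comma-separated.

1,2

For B1:
  Consider where 1 can go in row 1.
  C1 is out (column C already has a 1).
  D1 is out (box 2 already has a 1).
  So the only cell in row 1 that can hold 1 is B1.
  So B1 = 1.
For D2:
  Consider where 2 can go in row 2.
  B2 is out (box 1 already has a 2).
  So the only cell in row 2 that can hold 2 is D2.
  So D2 = 2.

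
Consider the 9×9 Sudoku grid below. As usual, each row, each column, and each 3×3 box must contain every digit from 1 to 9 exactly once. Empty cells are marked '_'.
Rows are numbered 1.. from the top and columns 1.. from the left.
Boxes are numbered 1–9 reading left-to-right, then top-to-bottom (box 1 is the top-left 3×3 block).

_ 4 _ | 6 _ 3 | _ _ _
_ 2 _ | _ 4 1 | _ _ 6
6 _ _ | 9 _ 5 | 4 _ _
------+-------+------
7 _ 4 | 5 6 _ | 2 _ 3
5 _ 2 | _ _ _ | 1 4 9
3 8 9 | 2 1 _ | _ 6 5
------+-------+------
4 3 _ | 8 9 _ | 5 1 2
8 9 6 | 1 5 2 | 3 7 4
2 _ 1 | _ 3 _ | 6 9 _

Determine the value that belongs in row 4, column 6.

Cell row 4, column 6 itself could take any of {8, 9} by direct elimination.
Consider where 9 can go in box 5.
row 5, column 4 is out (row 5 already has a 9).
row 5, column 5 is out (row 5 already has a 9).
row 5, column 6 is out (row 5 already has a 9).
row 6, column 6 is out (row 6 already has a 9).
So the only cell in box 5 that can hold 9 is row 4, column 6.
Therefore row 4, column 6 = 9.

9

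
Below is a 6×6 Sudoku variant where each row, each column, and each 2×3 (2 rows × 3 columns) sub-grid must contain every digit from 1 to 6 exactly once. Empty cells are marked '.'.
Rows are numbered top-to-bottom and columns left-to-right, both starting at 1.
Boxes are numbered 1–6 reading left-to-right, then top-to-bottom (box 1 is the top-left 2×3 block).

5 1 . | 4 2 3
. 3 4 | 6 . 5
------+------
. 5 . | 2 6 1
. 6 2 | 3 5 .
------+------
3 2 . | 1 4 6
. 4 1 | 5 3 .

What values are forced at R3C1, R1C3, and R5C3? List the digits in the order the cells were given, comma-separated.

For R3C1:
  Row 3 already contains {1, 2, 5, 6}.
  Column 1 already contains {3, 5}.
  Its 2×3 block (box 3) already contains {2, 5, 6}.
  The only value from 1–6 not eliminated is 4, so R3C1 = 4.
For R1C3:
  Row 1 already contains {1, 2, 3, 4, 5}.
  Column 3 already contains {1, 2, 4}.
  Its 2×3 block (box 1) already contains {1, 3, 4, 5}.
  The only value from 1–6 not eliminated is 6, so R1C3 = 6.
For R5C3:
  Row 5 already contains {1, 2, 3, 4, 6}.
  Column 3 already contains {1, 2, 4}.
  Its 2×3 block (box 5) already contains {1, 2, 3, 4}.
  The only value from 1–6 not eliminated is 5, so R5C3 = 5.

4,6,5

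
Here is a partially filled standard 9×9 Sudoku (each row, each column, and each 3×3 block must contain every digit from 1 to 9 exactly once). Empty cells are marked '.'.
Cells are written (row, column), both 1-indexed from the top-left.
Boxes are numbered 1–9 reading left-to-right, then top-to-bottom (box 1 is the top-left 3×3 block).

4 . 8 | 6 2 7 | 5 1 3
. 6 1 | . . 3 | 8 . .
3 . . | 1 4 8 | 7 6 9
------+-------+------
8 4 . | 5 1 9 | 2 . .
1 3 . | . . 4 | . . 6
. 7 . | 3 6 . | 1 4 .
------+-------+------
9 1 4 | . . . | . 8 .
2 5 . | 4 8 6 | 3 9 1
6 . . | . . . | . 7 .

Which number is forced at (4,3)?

6

Row 4 already contains {1, 2, 4, 5, 8, 9}.
Column 3 already contains {1, 4, 8}.
Its 3×3 block (box 4) already contains {1, 3, 4, 7, 8}.
The only value from 1–9 not eliminated is 6, so (4,3) = 6.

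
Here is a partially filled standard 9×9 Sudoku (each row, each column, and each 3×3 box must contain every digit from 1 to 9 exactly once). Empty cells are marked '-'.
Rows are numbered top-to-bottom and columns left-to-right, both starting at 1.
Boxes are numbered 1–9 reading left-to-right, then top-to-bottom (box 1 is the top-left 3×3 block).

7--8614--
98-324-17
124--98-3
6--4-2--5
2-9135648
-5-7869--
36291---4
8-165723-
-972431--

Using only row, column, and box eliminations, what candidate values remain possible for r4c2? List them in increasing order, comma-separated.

Row 4 already contains {2, 4, 5, 6}.
Column 2 already contains {2, 5, 6, 8, 9}.
Its 3×3 block (box 4) already contains {2, 5, 6, 9}.
Removing those from 1–9 leaves {1, 3, 7} as the candidates for r4c2.

1,3,7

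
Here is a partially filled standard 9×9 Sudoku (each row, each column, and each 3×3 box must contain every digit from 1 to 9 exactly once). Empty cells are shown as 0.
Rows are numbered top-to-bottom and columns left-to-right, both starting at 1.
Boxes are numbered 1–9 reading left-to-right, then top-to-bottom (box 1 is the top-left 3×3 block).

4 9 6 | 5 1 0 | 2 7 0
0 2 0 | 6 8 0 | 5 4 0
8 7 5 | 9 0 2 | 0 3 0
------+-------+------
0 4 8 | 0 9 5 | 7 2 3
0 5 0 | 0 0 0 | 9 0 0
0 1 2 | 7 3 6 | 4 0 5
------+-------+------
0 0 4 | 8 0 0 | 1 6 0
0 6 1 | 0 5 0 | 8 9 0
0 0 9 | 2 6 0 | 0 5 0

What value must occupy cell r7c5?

7

Row 7 already contains {1, 4, 6, 8}.
Column 5 already contains {1, 3, 5, 6, 8, 9}.
Its 3×3 block (box 8) already contains {2, 5, 6, 8}.
The only value from 1–9 not eliminated is 7, so r7c5 = 7.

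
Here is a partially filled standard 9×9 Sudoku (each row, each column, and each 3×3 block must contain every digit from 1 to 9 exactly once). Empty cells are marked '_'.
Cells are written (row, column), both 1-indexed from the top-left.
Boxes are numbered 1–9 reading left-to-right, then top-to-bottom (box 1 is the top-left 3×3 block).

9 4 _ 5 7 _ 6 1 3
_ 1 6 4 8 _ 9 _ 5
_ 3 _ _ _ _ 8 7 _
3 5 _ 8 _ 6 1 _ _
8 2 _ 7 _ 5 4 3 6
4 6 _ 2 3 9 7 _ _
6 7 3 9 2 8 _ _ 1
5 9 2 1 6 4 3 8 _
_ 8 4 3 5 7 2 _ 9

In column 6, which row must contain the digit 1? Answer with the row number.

Consider where 1 can go in column 6.
(1,6) is out (row 1 already has a 1).
(2,6) is out (row 2 already has a 1).
So the only cell in column 6 that can hold 1 is (3,6).
That is row 3.

3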